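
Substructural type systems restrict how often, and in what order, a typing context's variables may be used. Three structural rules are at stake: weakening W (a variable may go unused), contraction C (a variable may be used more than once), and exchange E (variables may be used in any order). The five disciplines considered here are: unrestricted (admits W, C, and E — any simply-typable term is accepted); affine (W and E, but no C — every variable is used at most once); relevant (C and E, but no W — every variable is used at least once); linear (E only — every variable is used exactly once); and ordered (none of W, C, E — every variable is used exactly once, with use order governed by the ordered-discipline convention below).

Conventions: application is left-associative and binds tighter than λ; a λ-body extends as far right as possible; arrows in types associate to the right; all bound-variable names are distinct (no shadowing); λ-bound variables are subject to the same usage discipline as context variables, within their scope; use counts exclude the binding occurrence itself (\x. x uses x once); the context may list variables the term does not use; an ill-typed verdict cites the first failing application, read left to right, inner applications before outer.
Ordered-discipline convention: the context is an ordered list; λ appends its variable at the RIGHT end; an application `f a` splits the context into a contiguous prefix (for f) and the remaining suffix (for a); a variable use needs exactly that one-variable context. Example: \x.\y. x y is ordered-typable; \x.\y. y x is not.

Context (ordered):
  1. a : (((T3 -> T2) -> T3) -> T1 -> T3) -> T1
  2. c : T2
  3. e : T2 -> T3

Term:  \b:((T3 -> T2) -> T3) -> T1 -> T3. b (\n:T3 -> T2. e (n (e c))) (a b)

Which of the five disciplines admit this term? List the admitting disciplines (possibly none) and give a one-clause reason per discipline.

admitted by: relevant, unrestricted
usage: a=1; c=1; e=2; b (λ-bound)=2; n (λ-bound)=1
uses in reading order: b, e, n, e, c, a, b
typing: ✓ — (((T3 -> T2) -> T3) -> T1 -> T3) -> T3
ordered: ✗ — uses contraction: e ×2, b ×2
linear: ✗ — uses contraction: e ×2, b ×2
affine: ✗ — uses contraction: e ×2, b ×2
relevant: ✓ — a, c, e, b, n: all used, weakening unneeded
unrestricted: ✓ — well-typed at (((T3 -> T2) -> T3) -> T1 -> T3) -> T3; no restrictions here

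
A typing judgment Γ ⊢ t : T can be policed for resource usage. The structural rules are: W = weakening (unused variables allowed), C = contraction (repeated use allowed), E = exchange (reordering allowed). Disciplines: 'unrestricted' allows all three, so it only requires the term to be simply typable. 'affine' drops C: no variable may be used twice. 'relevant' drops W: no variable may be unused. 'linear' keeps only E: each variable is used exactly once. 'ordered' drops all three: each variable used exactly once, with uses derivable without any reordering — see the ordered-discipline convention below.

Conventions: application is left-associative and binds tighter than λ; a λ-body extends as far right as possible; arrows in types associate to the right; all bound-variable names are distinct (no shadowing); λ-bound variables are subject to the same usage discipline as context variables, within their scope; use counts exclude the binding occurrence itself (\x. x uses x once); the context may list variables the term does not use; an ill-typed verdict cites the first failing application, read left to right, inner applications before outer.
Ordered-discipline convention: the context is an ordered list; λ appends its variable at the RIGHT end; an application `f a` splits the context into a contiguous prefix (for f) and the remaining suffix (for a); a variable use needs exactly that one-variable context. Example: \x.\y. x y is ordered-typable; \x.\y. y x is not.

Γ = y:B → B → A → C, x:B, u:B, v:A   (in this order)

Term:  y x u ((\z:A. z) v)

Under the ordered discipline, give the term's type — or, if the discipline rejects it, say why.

term : C
counts: y: 1×; x: 1×; u: 1×; v: 1×; z (bound): 1×
order of uses: y, x, u, z, v
typing: well-typed at C
across the five disciplines: ordered ✓ · linear ✓ · affine ✓ · relevant ✓ · unrestricted ✓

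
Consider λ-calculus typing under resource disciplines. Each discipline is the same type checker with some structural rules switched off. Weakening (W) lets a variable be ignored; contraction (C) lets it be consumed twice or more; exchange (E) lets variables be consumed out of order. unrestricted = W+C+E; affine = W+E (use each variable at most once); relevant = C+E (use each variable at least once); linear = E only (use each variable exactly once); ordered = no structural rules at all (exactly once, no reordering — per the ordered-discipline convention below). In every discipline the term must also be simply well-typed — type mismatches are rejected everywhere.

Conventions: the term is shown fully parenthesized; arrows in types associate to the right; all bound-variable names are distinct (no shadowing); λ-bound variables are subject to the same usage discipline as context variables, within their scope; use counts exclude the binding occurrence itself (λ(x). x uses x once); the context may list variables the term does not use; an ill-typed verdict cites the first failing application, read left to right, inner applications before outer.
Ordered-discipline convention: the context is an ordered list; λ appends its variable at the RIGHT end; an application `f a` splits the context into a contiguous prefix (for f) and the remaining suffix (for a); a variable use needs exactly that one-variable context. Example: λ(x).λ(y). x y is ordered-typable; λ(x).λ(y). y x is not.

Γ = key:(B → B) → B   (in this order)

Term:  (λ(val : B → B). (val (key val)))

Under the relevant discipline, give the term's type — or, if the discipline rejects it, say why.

term : (B → B) → B
use counts: key: 1×; val [bound]: 2×
uses in reading order: val, key, val
typing: well-typed — term : (B → B) → B
per-discipline verdicts: ordered ✗ · linear ✗ · affine ✗ · relevant ✓ · unrestricted ✓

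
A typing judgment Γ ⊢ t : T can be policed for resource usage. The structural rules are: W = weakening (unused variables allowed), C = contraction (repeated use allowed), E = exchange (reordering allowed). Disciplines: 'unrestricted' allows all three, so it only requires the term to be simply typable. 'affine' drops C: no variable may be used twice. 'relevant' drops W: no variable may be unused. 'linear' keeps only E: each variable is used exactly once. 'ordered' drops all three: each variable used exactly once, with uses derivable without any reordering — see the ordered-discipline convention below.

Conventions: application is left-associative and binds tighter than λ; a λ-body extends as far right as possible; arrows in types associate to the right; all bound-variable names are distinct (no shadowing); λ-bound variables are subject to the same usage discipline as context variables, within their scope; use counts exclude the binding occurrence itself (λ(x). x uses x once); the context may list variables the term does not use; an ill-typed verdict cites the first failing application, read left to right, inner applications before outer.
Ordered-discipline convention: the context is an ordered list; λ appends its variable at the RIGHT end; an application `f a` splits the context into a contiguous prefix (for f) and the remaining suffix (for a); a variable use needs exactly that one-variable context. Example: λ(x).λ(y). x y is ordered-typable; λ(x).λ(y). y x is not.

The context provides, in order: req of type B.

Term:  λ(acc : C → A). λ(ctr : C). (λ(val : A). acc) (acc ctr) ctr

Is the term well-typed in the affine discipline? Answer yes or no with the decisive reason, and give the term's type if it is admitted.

no — needs contraction — acc ×2, ctr ×2
variable uses: req=0; acc [bound]=2; ctr [bound]=2; val [bound]=0
use order (left to right): acc, acc, ctr, ctr
typing: ✓ — (C → A) → C → A
across the five disciplines: ordered ✗, linear ✗, affine ✗, relevant ✗, unrestricted ✓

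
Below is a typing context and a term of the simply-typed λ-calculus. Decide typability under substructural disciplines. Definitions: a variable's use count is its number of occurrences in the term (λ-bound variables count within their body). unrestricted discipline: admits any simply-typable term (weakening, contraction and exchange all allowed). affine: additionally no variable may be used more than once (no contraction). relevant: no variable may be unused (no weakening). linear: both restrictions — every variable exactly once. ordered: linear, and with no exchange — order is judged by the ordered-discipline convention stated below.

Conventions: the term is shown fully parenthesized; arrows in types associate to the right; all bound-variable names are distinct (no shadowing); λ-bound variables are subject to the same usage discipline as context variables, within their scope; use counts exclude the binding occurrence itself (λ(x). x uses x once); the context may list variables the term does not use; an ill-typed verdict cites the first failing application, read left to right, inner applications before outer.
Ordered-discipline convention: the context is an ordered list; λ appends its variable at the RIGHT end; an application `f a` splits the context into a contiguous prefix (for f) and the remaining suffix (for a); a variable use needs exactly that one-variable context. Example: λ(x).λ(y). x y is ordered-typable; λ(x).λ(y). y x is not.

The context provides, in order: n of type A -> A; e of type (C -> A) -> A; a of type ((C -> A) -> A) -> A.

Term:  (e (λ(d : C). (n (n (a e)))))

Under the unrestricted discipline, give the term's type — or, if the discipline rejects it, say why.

term : A
variable uses: n: 2; e: 2; a: 1; d [bound]: 0
use order (left to right): e, n, n, a, e
typing: well-typed — term : A
summary: ordered ✗, linear ✗, affine ✗, relevant ✗, unrestricted ✓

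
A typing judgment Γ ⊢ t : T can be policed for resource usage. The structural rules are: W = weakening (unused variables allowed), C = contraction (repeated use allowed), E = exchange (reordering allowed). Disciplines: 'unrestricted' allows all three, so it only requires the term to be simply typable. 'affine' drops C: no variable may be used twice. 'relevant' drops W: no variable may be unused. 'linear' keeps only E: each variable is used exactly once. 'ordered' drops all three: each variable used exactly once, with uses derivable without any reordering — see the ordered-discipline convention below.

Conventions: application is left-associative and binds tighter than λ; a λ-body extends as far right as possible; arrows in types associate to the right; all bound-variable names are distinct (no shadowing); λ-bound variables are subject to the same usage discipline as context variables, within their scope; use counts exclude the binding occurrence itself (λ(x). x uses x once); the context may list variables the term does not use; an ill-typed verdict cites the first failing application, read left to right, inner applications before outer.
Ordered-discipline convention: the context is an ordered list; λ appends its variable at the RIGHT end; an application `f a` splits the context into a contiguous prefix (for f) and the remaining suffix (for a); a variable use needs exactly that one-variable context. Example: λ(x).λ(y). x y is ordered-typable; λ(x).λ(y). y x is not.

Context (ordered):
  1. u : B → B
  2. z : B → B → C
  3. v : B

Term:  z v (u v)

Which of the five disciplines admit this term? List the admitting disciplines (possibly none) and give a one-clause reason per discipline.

admitting disciplines: relevant, unrestricted
counts: u: 1×, z: 1×, v: 2×
use order (left to right): z, v, u, v
typing: well-typed — term : C
ordered: ✗, uses contraction: v ×2
linear: ✗, uses contraction: v ×2
affine: ✗, uses contraction: v ×2
relevant: ✓, u, z, v: all used, weakening unneeded
unrestricted: ✓, simply typable at C; W, C, E all held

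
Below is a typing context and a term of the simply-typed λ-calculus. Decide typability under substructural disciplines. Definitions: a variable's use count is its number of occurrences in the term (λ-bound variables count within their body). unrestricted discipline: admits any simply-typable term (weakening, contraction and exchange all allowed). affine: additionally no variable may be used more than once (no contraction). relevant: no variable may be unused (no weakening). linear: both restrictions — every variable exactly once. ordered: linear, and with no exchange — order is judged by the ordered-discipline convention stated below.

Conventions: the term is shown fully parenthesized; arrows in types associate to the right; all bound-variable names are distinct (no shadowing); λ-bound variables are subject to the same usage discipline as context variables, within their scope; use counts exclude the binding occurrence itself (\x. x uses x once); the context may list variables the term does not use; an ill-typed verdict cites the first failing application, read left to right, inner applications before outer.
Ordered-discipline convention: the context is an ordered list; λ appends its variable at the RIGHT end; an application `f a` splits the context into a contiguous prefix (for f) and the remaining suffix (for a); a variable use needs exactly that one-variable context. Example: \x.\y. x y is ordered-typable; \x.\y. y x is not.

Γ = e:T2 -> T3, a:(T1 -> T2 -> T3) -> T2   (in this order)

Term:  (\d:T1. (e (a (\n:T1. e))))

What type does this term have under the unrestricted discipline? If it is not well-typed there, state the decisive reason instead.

term : T1 -> T3
counts: e: 2×; a: 1×; d (λ-bound): 0×; n (λ-bound): 0×
uses in reading order: e, a, e
typing: the term checks, with type T1 -> T3
all disciplines: ordered ✗; linear ✗; affine ✗; relevant ✗; unrestricted ✓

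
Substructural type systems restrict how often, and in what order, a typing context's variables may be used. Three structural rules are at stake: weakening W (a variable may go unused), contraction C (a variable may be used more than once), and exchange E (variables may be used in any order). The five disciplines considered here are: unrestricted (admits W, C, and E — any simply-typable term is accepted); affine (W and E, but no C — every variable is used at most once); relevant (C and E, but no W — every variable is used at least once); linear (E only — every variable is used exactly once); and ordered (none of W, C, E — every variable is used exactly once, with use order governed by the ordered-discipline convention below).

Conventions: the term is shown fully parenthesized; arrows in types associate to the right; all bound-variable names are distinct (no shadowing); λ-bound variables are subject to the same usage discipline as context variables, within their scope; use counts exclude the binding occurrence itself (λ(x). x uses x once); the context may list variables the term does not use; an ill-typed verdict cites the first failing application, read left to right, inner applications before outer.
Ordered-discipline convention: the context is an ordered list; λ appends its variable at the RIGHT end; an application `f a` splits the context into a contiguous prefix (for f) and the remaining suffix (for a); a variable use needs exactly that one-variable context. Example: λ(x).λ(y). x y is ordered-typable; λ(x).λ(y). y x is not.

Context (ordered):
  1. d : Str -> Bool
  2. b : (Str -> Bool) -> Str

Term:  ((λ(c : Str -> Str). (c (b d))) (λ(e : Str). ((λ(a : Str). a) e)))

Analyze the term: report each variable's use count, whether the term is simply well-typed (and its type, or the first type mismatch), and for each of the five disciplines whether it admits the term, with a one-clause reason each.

usage: d: 1×, b: 1×, c (λ-bound): 1×, e (λ-bound): 1×, a (λ-bound): 1×
left-to-right use order: c, b, d, a, e
typing: well-typed at Str
ordered: ✗, no ordered split (uses run c, b, d, a, e)
linear: ✓, d, b, c, e, a: one use apiece
affine: ✓, at most one use each (d, b, c, e, a)
relevant: ✓, none of d, b, c, e, a goes unused
unrestricted: ✓, type-checks (Str) and nothing is barred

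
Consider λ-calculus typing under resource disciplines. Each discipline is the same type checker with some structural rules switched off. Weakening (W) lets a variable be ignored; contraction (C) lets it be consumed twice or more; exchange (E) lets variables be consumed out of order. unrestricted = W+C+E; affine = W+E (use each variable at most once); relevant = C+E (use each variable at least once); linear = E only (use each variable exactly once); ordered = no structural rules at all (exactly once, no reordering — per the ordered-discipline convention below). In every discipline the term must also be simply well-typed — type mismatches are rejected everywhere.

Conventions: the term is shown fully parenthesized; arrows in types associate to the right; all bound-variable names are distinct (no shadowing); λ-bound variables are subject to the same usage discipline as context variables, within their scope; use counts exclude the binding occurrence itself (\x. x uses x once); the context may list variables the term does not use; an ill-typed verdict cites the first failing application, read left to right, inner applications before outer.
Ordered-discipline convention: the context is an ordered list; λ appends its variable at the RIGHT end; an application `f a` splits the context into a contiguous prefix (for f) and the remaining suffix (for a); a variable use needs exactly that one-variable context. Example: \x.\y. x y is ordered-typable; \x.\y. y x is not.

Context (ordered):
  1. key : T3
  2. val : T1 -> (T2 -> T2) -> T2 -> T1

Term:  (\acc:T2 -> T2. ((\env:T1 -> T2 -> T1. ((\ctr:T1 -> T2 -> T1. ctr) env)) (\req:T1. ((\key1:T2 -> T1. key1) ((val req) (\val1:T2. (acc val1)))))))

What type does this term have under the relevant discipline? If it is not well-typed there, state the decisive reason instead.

not well-typed under relevant — key left unused
counts: key=0, val=1, acc (λ-bound)=1, env (λ-bound)=1, ctr (λ-bound)=1, req (λ-bound)=1, key1 (λ-bound)=1, val1 (λ-bound)=1
use order (left to right): ctr, env, key1, val, req, acc, val1
typing: well-typed — term : (T2 -> T2) -> T1 -> T2 -> T1
across the five disciplines: ordered ✗ | linear ✗ | affine ✓ | relevant ✗ | unrestricted ✓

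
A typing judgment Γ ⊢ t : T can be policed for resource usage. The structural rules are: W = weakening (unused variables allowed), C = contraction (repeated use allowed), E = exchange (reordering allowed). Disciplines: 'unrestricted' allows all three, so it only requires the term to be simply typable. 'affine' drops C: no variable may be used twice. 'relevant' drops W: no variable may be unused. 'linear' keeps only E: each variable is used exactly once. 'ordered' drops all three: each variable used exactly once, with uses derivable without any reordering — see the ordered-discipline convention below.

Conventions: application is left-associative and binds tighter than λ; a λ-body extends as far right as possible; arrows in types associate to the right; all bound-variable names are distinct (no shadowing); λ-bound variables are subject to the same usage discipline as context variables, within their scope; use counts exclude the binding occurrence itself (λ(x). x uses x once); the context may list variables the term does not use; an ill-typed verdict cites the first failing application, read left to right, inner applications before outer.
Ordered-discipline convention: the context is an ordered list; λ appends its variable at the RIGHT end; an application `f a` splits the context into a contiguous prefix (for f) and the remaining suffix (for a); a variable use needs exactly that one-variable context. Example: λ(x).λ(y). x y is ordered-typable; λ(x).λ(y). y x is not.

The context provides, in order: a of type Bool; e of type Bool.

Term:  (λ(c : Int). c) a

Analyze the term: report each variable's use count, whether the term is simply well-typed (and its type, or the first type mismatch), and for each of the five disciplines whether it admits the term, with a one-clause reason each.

counts: a ×1, e ×0, c (λ-bound) ×1
use order (left to right): c, a
typing: ill-typed: argument of type Bool where Int is required
ordered ✗ (the type mismatch rejects it)
linear ✗ (not simply typable)
affine ✗ (fails simple typing)
relevant ✗ (a type mismatch blocks all five)
unrestricted ✗ (the type mismatch rejects it)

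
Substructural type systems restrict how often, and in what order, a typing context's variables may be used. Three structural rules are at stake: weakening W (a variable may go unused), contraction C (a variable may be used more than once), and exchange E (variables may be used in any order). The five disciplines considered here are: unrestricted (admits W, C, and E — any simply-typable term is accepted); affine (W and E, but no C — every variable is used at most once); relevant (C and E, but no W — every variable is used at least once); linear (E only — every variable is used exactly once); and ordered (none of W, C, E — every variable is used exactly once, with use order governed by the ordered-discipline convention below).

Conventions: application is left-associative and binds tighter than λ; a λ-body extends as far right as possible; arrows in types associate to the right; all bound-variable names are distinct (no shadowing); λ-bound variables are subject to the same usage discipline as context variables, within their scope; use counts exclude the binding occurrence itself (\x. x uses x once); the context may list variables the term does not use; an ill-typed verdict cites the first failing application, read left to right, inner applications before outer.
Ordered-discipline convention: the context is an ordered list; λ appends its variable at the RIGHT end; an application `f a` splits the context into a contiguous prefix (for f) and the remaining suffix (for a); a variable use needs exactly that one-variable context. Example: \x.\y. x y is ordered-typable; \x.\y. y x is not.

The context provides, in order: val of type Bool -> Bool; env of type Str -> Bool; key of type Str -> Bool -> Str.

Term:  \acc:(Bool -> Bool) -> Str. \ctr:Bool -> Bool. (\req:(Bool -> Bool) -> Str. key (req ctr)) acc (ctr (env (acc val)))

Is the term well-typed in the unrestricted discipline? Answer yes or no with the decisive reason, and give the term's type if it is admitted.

yes — type-checks (((Bool -> Bool) -> Str) -> (Bool -> Bool) -> Str) and nothing is barred; term : ((Bool -> Bool) -> Str) -> (Bool -> Bool) -> Str
counts: val: 1×, env: 1×, key: 1×, acc (λ-bound): 2×, ctr (λ-bound): 2×, req (λ-bound): 1×
use order (left to right): key, req, ctr, acc, ctr, env, acc, val
typing: well-typed at ((Bool -> Bool) -> Str) -> (Bool -> Bool) -> Str
summary: ordered ✗ | linear ✗ | affine ✗ | relevant ✓ | unrestricted ✓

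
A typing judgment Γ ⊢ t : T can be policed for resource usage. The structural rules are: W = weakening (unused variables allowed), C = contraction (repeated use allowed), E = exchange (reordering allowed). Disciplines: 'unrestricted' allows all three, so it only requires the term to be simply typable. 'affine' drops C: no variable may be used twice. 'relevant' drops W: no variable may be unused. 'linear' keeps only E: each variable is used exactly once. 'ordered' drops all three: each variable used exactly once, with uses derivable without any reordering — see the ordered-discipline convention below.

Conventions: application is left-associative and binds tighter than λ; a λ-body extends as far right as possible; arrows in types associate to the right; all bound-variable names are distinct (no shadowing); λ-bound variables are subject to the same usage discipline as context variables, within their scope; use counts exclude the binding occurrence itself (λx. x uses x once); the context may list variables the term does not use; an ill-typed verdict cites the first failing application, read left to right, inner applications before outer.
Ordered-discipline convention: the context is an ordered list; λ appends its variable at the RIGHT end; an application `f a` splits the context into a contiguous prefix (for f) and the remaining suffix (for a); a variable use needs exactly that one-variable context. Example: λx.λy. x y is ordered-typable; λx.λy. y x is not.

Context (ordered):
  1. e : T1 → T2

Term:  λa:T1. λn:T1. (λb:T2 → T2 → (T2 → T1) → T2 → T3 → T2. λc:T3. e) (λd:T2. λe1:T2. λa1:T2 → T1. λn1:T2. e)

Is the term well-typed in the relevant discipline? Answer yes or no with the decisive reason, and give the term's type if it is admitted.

no — the type mismatch rejects it
variable uses: e=2; a (bound)=0; n (bound)=0; b (bound)=0; c (bound)=0; d (bound)=0; e1 (bound)=0; a1 (bound)=0; n1 (bound)=0
left-to-right use order: e, e
typing: ill-typed: an application expects T2 → T2 → (T2 → T1) → T2 → T3 → T2 but receives T2 → T2 → (T2 → T1) → T2 → T1 → T2
all disciplines: ordered ✗; linear ✗; affine ✗; relevant ✗; unrestricted ✗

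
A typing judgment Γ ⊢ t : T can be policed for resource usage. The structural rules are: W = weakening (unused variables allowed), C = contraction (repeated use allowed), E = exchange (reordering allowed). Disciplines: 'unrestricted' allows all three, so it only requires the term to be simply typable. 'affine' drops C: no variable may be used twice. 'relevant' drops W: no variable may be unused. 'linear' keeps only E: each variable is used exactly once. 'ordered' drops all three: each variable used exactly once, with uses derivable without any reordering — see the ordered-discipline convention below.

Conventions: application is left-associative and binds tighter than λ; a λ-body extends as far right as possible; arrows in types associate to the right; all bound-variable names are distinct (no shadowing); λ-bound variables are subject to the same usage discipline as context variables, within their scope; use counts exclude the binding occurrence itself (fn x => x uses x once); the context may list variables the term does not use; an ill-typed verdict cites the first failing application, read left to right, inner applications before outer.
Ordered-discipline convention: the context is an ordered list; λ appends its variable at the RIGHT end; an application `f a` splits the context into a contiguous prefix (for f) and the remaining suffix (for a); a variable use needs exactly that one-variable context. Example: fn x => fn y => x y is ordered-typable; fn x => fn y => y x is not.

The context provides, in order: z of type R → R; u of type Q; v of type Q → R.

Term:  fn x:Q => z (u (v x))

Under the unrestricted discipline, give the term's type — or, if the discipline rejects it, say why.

not well-typed under unrestricted — the type mismatch rejects it
usage: z=1, u=1, v=1, x (bound)=1
left-to-right use order: z, u, v, x
typing: ill-typed: non-arrow in function slot: Q
per-discipline verdicts: ordered ✗ | linear ✗ | affine ✗ | relevant ✗ | unrestricted ✗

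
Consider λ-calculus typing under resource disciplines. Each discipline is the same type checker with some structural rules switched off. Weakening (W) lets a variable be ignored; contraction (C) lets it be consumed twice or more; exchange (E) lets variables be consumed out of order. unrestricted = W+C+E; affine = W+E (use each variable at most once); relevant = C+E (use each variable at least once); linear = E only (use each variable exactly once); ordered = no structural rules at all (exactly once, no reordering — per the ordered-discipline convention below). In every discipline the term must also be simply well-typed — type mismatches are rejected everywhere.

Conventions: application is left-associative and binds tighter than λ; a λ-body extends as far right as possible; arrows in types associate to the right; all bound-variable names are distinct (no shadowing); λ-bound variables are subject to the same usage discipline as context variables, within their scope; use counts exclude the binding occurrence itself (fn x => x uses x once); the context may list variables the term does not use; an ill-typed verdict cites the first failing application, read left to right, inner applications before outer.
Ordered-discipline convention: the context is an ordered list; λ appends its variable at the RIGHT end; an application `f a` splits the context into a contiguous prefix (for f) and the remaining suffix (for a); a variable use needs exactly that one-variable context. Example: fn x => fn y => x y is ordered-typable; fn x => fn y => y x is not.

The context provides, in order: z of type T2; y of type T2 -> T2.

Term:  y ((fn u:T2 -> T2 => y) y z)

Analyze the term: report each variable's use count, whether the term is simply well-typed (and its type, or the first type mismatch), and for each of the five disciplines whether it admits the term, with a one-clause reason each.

use counts: z: 1, y: 3, u (λ-bound): 0
left-to-right use order: y, y, y, z
typing: the term checks, with type T2
ordered: ✗, uses contraction: y ×3; unused: u — weakening required
linear: ✗, uses contraction: y ×3; unused: u — weakening required
affine: ✗, uses contraction: y ×3
relevant: ✗, unused: u — weakening required
unrestricted: ✓, typability at T2 is all that's needed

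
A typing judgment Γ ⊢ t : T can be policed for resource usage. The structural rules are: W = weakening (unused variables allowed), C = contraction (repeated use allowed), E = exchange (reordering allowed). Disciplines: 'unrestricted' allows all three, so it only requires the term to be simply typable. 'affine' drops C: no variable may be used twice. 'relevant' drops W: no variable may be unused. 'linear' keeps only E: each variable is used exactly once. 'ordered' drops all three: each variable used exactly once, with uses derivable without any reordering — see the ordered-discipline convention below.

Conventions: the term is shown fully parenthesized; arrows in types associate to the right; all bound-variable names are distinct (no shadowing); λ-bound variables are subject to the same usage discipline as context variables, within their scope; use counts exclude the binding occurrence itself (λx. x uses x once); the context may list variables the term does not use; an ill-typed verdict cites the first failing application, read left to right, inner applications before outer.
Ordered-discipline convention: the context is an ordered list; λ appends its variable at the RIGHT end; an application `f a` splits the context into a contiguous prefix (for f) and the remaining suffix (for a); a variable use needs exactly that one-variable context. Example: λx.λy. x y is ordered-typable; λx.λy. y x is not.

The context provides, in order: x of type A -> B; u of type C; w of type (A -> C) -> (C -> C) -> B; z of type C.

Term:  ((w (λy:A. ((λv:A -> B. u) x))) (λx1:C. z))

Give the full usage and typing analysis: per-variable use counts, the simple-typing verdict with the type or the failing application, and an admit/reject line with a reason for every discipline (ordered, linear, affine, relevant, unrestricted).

usage: x=1, u=1, w=1, z=1, y (bound)=0, v (bound)=0, x1 (bound)=0
order of uses: w, u, x, z
typing: well-typed — term : B
ordered: ✗, unused: y, v, x1 — weakening required
linear: ✗, unused: y, v, x1 — weakening required
affine: ✓, at most one use each (x, u, w, z, y, v, x1)
relevant: ✗, unused: y, v, x1 — weakening required
unrestricted: ✓, type-checks (B) and nothing is barred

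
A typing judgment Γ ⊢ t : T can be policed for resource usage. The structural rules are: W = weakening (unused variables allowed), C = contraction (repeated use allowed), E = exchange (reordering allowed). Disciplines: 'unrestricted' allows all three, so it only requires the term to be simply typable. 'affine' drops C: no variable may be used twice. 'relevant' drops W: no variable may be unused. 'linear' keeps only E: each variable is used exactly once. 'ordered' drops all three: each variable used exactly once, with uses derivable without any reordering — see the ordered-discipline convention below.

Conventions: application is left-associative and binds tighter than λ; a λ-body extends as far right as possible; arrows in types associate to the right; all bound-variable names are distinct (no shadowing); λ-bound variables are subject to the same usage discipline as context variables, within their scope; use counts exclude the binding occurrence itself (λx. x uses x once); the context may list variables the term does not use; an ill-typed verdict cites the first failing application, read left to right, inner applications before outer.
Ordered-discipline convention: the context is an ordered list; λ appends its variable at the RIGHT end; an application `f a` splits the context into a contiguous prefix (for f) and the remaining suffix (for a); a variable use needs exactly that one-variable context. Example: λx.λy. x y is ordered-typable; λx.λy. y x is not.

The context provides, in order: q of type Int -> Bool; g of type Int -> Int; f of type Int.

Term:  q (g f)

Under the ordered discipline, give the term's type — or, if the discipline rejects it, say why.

term : Bool
variable uses: q: 1×; g: 1×; f: 1×
left-to-right use order: q, g, f
typing: well-typed at Bool
per-discipline verdicts: ordered ✓, linear ✓, affine ✓, relevant ✓, unrestricted ✓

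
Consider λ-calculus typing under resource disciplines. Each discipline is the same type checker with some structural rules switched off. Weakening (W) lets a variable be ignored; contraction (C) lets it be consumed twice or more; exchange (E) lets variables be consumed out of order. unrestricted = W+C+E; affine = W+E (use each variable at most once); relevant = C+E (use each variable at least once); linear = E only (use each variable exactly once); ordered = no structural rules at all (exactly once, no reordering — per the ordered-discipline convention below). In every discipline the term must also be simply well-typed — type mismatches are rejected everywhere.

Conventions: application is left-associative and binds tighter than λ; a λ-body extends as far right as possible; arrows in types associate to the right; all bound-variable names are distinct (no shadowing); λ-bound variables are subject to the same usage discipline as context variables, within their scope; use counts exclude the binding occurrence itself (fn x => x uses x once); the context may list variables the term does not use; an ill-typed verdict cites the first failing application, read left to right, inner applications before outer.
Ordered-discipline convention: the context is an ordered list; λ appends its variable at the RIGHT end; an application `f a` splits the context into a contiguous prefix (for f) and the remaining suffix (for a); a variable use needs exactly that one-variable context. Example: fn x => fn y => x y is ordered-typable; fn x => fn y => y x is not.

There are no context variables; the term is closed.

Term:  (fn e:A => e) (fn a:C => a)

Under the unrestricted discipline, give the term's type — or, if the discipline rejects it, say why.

not well-typed under unrestricted — the type mismatch rejects it
use counts: e (λ-bound): 1, a (λ-bound): 1
order of uses: e, a
typing: ill-typed: an argument C -> C mismatches the expected A
all disciplines: ordered ✗ · linear ✗ · affine ✗ · relevant ✗ · unrestricted ✗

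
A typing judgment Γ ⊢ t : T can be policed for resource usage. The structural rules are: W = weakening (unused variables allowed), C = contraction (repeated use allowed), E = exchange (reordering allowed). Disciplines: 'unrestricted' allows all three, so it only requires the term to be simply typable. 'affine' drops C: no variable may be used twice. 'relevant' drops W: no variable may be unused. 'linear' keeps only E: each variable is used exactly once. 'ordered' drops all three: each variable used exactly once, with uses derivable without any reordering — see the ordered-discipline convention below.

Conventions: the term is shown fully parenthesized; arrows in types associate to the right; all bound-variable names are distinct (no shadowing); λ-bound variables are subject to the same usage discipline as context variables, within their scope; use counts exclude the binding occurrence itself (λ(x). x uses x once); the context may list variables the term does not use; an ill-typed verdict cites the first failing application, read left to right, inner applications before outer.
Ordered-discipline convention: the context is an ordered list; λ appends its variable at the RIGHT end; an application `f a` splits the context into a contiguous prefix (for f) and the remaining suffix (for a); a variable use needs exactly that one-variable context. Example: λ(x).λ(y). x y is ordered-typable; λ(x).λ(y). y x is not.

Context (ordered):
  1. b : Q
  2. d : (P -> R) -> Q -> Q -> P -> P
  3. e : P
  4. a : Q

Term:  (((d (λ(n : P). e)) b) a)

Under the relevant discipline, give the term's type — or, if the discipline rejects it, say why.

not well-typed under relevant — the type mismatch rejects it
variable uses: b=1, d=1, e=1, a=1, n (bound)=0
order of uses: d, e, b, a
typing: ill-typed: an application expects P -> R but receives P -> P
all disciplines: ordered ✗ | linear ✗ | affine ✗ | relevant ✗ | unrestricted ✗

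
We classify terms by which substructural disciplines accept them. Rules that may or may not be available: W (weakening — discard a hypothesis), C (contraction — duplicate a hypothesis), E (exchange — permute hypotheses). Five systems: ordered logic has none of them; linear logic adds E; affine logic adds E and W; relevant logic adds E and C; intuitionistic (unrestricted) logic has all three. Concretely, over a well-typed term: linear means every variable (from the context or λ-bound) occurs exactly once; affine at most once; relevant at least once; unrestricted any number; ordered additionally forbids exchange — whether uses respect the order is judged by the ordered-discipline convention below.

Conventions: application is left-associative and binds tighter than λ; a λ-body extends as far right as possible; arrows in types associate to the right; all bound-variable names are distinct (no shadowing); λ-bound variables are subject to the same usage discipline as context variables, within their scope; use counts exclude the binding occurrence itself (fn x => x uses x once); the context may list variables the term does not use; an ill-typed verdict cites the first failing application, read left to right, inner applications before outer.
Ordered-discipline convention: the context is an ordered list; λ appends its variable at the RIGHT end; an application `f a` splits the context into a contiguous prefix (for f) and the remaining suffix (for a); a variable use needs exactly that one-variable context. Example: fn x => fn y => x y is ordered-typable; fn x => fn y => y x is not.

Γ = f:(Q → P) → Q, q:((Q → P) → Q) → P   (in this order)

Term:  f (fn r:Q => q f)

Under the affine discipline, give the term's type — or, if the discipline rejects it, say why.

not well-typed under affine — repeated use of f ×2
variable uses: f: 2, q: 1, r [bound]: 0
left-to-right use order: f, q, f
typing: ✓ — Q
all disciplines: ordered ✗ | linear ✗ | affine ✗ | relevant ✗ | unrestricted ✓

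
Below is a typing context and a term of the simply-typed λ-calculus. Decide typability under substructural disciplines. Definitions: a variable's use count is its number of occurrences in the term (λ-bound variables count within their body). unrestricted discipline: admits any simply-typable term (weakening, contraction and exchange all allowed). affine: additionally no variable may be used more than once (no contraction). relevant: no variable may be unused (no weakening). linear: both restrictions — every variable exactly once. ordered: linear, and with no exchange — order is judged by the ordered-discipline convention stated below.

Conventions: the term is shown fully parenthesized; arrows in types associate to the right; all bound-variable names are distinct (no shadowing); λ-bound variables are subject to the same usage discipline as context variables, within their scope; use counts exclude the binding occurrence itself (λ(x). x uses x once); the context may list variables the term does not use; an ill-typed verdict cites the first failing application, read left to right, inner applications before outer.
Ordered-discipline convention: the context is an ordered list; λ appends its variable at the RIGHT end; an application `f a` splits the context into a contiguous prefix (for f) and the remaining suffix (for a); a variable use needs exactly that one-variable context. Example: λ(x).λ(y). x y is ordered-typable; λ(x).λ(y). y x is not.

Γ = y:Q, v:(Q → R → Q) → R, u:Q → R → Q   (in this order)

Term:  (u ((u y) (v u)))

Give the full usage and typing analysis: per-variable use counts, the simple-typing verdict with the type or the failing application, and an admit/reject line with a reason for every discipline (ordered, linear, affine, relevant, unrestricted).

counts: y=1, v=1, u=3
order of uses: u, u, y, v, u
typing: well-typed — term : R → Q
ordered: ✗ — uses contraction: u ×3
linear: ✗ — uses contraction: u ×3
affine: ✗ — uses contraction: u ×3
relevant: ✓ — every one of y, v, u appears
unrestricted: ✓ — type-checks (R → Q) and nothing is barred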